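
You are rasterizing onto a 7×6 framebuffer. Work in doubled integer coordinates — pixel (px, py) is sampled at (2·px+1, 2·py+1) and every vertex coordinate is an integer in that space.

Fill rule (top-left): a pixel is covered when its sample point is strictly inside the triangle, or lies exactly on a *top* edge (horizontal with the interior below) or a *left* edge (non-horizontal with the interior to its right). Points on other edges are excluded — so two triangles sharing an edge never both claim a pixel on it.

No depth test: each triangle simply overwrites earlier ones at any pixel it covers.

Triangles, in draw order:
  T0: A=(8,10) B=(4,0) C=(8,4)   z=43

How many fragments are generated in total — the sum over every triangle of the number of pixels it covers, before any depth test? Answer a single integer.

T0:
  2·area = 24
  edge (8, 10)→(4, 0): d=(-4,-10) top-left  bias=+0
  edge (4, 0)→(8, 4): d=(4,4) right/bottom  bias=-1
  edge (8, 4)→(8, 10): d=(0,6) right/bottom  bias=-1
    (2,0)@(5, 1): e=[6,0,18] → .  [on edge]
    (3,1)@(7, 3): e=[18,0,6] → .  [on edge]
    (3,2)@(7, 5): e=[10,8,6] → X
    (4,2)@(9, 5): e=[30,0,-6] → .  [on edge]
    (3,3)@(7, 7): e=[2,16,6] → X
    (4,3)@(9, 7): e=[22,8,-6] → .
    (5,3)@(11, 7): e=[42,0,-18] → .  [on edge]
    (3,4)@(7, 9): e=[-6,24,6] → .
    (6,4)@(13, 9): e=[54,0,-30] → .  [on edge]
  covered (2 px):
    . . . . . . .
    . . . . . . .
    . . . X . . .
    . . . X . . .
    . . . . . . .
    . . . . . . .

Final: 2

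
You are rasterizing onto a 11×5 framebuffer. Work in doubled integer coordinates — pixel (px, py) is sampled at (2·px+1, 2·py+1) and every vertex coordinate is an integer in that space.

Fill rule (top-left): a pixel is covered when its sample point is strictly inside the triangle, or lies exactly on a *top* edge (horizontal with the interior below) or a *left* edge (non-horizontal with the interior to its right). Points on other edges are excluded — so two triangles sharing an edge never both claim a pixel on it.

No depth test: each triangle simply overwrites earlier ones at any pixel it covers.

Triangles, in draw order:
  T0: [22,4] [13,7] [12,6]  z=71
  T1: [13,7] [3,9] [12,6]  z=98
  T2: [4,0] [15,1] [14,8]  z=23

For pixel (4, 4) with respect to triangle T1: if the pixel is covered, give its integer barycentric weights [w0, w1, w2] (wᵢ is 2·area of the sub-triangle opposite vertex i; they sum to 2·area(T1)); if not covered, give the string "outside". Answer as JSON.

T0:
  2·area = 12
  edge (22, 4)→(13, 7): d=(-9,3) right/bottom  bias=-1
  edge (13, 7)→(12, 6): d=(-1,-1) top-left  bias=+0
  edge (12, 6)→(22, 4): d=(10,-2) top-left  bias=+0
    (3,0)@(7, 1): e=[72,0,-60] → ·  [on edge]
    (4,1)@(9, 3): e=[48,0,-36] → ·  [on edge]
    (5,2)@(11, 5): e=[24,0,-12] → ·  [on edge]
    (8,2)@(17, 5): e=[6,6,0] → #  [on edge]
    (9,2)@(19, 5): e=[0,8,4] → ·  [on edge]
    (3,3)@(7, 7): e=[18,-6,0] → ·  [on edge]
    (6,3)@(13, 7): e=[0,0,12] → ·  [on edge]
    (8,3)@(17, 7): e=[-12,4,20] → ·
    (3,4)@(7, 9): e=[0,-8,20] → ·  [on edge]
    (7,4)@(15, 9): e=[-24,0,36] → ·  [on edge]
  covered (1 px):
    · · · · · · · · · · ·
    · · · · · · · · · · ·
    · · · · · · · · # · ·
    · · · · · · · · · · ·
    · · · · · · · · · · ·
T1:
  2·area = 12
  edge (13, 7)→(3, 9): d=(-10,2) right/bottom  bias=-1
  edge (3, 9)→(12, 6): d=(9,-3) top-left  bias=+0
  edge (12, 6)→(13, 7): d=(1,1) right/bottom  bias=-1
    (3,0)@(7, 1): e=[72,-60,0] → ·  [on edge]
    (4,1)@(9, 3): e=[48,-36,0] → ·  [on edge]
    (10,1)@(21, 3): e=[24,0,-12] → ·  [on edge]
    (5,2)@(11, 5): e=[24,-12,0] → ·  [on edge]
    (7,2)@(15, 5): e=[16,0,-4] → ·  [on edge]
    (4,3)@(9, 7): e=[8,0,4] → #  [on edge]
    (5,3)@(11, 7): e=[4,6,2] → #
    (6,3)@(13, 7): e=[0,12,0] → ·  [on edge]
    (1,4)@(3, 9): e=[0,0,12] → ·  [on edge]
    (4,4)@(9, 9): e=[-12,18,6] → ·
    (5,4)@(11, 9): e=[-16,24,4] → ·
    (7,4)@(15, 9): e=[-24,36,0] → ·  [on edge]
  covered (2 px):
    · · · · · · · · · · ·
    · · · · · · · · · · ·
    · · · · · · · · · · ·
    · · · · # # · · · · ·
    · · · · · · · · · · ·
T2:
  2·area = 78
  edge (4, 0)→(15, 1): d=(11,1) right/bottom  bias=-1
  edge (15, 1)→(14, 8): d=(-1,7) right/bottom  bias=-1
  edge (14, 8)→(4, 0): d=(-10,-8) top-left  bias=+0
    (3,0)@(7, 1): e=[8,56,14] → #
    (4,0)@(9, 1): e=[6,42,30] → #
    (5,0)@(11, 1): e=[4,28,46] → #
    (6,0)@(13, 1): e=[2,14,62] → #
    (7,0)@(15, 1): e=[0,0,78] → ·  [on edge]
    (3,1)@(7, 3): e=[30,54,-6] → ·
    (4,1)@(9, 3): e=[28,40,10] → #
    (7,1)@(15, 3): e=[22,-2,58] → ·
    (4,2)@(9, 5): e=[50,38,-10] → ·
    (5,2)@(11, 5): e=[48,24,6] → #
    (7,2)@(15, 5): e=[44,-4,38] → ·
    (5,3)@(11, 7): e=[70,22,-14] → ·
  covered (10 px):
    · · · # # # # · · · ·
    · · · · # # # · · · ·
    · · · · · # # · · · ·
    · · · · · · # · · · ·
    · · · · · · · · · · ·

Result: "outside"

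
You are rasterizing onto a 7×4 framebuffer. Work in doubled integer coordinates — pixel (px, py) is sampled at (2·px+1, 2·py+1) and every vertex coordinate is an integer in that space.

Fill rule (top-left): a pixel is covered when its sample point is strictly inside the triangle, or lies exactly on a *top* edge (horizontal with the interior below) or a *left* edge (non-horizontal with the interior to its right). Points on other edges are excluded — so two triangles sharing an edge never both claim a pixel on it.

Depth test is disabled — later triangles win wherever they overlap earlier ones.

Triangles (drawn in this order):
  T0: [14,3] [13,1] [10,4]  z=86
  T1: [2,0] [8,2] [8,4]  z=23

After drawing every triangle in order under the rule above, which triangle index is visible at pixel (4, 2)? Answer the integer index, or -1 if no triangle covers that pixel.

T0:
  2·area = 9  (B↔C swapped to make it positive)
  edge (14, 3)→(10, 4): d=(-4,1) right/bottom  bias=-1
  edge (10, 4)→(13, 1): d=(3,-3) top-left  bias=+0
  edge (13, 1)→(14, 3): d=(1,2) right/bottom  bias=-1
    (6,0)@(13, 1): e=[9,0,0] → ·  [on edge]
    (5,1)@(11, 3): e=[3,0,6] → █  [on edge]
    (6,1)@(13, 3): e=[1,6,2] → █
    (4,2)@(9, 5): e=[-3,0,12] → ·  [on edge]
    (5,2)@(11, 5): e=[-5,6,8] → ·
    (6,2)@(13, 5): e=[-7,12,4] → ·
    (3,3)@(7, 7): e=[-9,0,18] → ·  [on edge]
  covered (2 px):
    · · · · · · ·
    · · · · · █ █
    · · · · · · ·
    · · · · · · ·
T1:
  2·area = 12
  edge (2, 0)→(8, 2): d=(6,2) right/bottom  bias=-1
  edge (8, 2)→(8, 4): d=(0,2) right/bottom  bias=-1
  edge (8, 4)→(2, 0): d=(-6,-4) top-left  bias=+0
    (2,0)@(5, 1): e=[0,6,6] → ·  [on edge]
    (3,1)@(7, 3): e=[8,2,2] → █
    (4,1)@(9, 3): e=[4,-2,10] → ·
    (5,1)@(11, 3): e=[0,-6,18] → ·  [on edge]
    (3,2)@(7, 5): e=[20,2,-10] → ·
  covered (1 px):
    · · · · · · ·
    · · · █ · · ·
    · · · · · · ·
    · · · · · · ·

Z-buffer (winner per pixel, '.' = empty):
  . . . . . . .
  . . . 1 . 0 0
  . . . . . . .
  . . . . . . .

Final: -1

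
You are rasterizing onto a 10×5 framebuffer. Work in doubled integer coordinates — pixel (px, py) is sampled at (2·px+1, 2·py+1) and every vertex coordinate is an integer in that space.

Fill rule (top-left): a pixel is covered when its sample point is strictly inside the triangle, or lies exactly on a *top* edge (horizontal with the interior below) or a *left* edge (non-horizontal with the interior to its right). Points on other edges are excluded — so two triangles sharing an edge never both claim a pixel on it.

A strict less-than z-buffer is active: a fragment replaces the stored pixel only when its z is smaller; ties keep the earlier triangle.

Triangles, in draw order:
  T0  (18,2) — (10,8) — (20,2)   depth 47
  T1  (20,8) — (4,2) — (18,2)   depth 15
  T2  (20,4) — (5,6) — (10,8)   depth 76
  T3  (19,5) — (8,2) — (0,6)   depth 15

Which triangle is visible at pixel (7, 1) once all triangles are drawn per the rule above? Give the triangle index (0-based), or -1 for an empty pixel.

T0:
  2·area = 12  (B↔C swapped to make it positive)
  edge (18, 2)→(20, 2): d=(2,0) top-left  bias=+0
  edge (20, 2)→(10, 8): d=(-10,6) right/bottom  bias=-1
  edge (10, 8)→(18, 2): d=(8,-6) top-left  bias=+0
    (8,1)@(17, 3): e=[2,8,2] → #
    (9,1)@(19, 3): e=[2,-4,14] → ·
    (7,2)@(15, 5): e=[6,0,6] → ·  [on edge]
    (8,2)@(17, 5): e=[6,-12,18] → ·
  covered (1 px):
    · · · · · · · · · ·
    · · · · · · · · # ·
    · · · · · · · · · ·
    · · · · · · · · · ·
    · · · · · · · · · ·
T1:
  2·area = 84
  edge (20, 8)→(4, 2): d=(-16,-6) top-left  bias=+0
  edge (4, 2)→(18, 2): d=(14,0) top-left  bias=+0
  edge (18, 2)→(20, 8): d=(2,6) right/bottom  bias=-1
    (3,1)@(7, 3): e=[2,14,68] → #
    (4,1)@(9, 3): e=[14,14,56] → #
    (5,1)@(11, 3): e=[26,14,44] → #
    (6,1)@(13, 3): e=[38,14,32] → #
    (7,1)@(15, 3): e=[50,14,20] → #
    (8,1)@(17, 3): e=[62,14,8] → #
    (9,1)@(19, 3): e=[74,14,-4] → ·
    (3,2)@(7, 5): e=[-30,42,72] → ·
    (4,2)@(9, 5): e=[-18,42,60] → ·
    (5,2)@(11, 5): e=[-6,42,48] → ·
    (6,2)@(13, 5): e=[6,42,36] → #
    (9,2)@(19, 5): e=[42,42,0] → ·  [on edge]
  covered (10 px):
    · · · · · · · · · ·
    · · · # # # # # # ·
    · · · · · · # # # ·
    · · · · · · · · · #
    · · · · · · · · · ·
T2:
  2·area = 40  (B↔C swapped to make it positive)
  edge (20, 4)→(10, 8): d=(-10,4) right/bottom  bias=-1
  edge (10, 8)→(5, 6): d=(-5,-2) top-left  bias=+0
  edge (5, 6)→(20, 4): d=(15,-2) top-left  bias=+0
    (6,2)@(13, 5): e=[18,21,1] → #
    (7,2)@(15, 5): e=[10,25,5] → #
    (8,2)@(17, 5): e=[2,29,9] → #
    (9,2)@(19, 5): e=[-6,33,13] → ·
    (4,3)@(9, 7): e=[14,3,23] → #
    (5,3)@(11, 7): e=[6,7,27] → #
    (6,3)@(13, 7): e=[-2,11,31] → ·
    (7,3)@(15, 7): e=[-10,15,35] → ·
    (8,3)@(17, 7): e=[-18,19,39] → ·
    (4,4)@(9, 9): e=[-6,-7,53] → ·
    (5,4)@(11, 9): e=[-14,-3,57] → ·
  covered (5 px):
    · · · · · · · · · ·
    · · · · · · · · · ·
    · · · · · · # # # ·
    · · · · # # · · · ·
    · · · · · · · · · ·
T3:
  2·area = 68  (B↔C swapped to make it positive)
  edge (19, 5)→(0, 6): d=(-19,1) right/bottom  bias=-1
  edge (0, 6)→(8, 2): d=(8,-4) top-left  bias=+0
  edge (8, 2)→(19, 5): d=(11,3) right/bottom  bias=-1
    (3,1)@(7, 3): e=[50,4,14] → #
    (4,1)@(9, 3): e=[48,12,8] → #
    (5,1)@(11, 3): e=[46,20,2] → #
    (6,1)@(13, 3): e=[44,28,-4] → ·
    (1,2)@(3, 5): e=[16,4,48] → #
    (2,2)@(5, 5): e=[14,12,42] → #
    (6,2)@(13, 5): e=[6,44,18] → #
    (7,2)@(15, 5): e=[4,52,12] → #
    (8,2)@(17, 5): e=[2,60,6] → #
    (9,2)@(19, 5): e=[0,68,0] → ·  [on edge]
    (1,3)@(3, 7): e=[-22,20,70] → ·
    (2,3)@(5, 7): e=[-24,28,64] → ·
  covered (11 px):
    · · · · · · · · · ·
    · · · # # # · · · ·
    · # # # # # # # # ·
    · · · · · · · · · ·
    · · · · · · · · · ·

Z-buffer (winner per pixel, '.' = empty):
  . . . . . . . . . .
  . . . 1 1 1 1 1 1 .
  . 3 3 3 3 3 1 1 1 .
  . . . . 2 2 . . . 1
  . . . . . . . . . .

Final: 1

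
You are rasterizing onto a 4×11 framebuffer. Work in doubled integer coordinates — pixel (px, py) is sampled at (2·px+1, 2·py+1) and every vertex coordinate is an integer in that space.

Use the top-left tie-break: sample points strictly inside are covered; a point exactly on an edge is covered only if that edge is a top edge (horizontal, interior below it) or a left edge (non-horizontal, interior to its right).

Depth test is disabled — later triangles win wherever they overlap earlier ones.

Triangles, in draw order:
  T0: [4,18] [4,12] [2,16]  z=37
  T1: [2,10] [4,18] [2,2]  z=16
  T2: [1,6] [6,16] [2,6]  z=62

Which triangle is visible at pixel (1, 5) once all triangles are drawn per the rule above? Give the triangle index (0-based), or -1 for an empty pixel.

T0:
  2·area = 12  (B↔C swapped to make it positive)
  edge (4, 18)→(2, 16): d=(-2,-2) top-left  bias=+0
  edge (2, 16)→(4, 12): d=(2,-4) top-left  bias=+0
  edge (4, 12)→(4, 18): d=(0,6) right/bottom  bias=-1
    (0,7)@(1, 15): e=[0,-6,18] → ·  [on edge]
    (1,7)@(3, 15): e=[4,2,6] → █
    (2,7)@(5, 15): e=[8,10,-6] → ·
    (1,8)@(3, 17): e=[0,6,6] → █  [on edge]
    (2,8)@(5, 17): e=[4,14,-6] → ·
    (1,9)@(3, 19): e=[-4,10,6] → ·
    (2,9)@(5, 19): e=[0,18,-6] → ·  [on edge]
    (3,10)@(7, 21): e=[0,30,-18] → ·  [on edge]
  covered (2 px):
    · · · ·
    · · · ·
    · · · ·
    · · · ·
    · · · ·
    · · · ·
    · · · ·
    · █ · ·
    · █ · ·
    · · · ·
    · · · ·
T1:
  2·area = 16  (B↔C swapped to make it positive)
  edge (2, 10)→(2, 2): d=(0,-8) top-left  bias=+0
  edge (2, 2)→(4, 18): d=(2,16) right/bottom  bias=-1
  edge (4, 18)→(2, 10): d=(-2,-8) top-left  bias=+0
    (1,5)@(3, 11): e=[8,2,6] → █
    (2,5)@(5, 11): e=[24,-30,22] → ·
    (1,6)@(3, 13): e=[8,6,2] → █
    (2,6)@(5, 13): e=[24,-26,18] → ·
    (1,7)@(3, 15): e=[8,10,-2] → ·
  covered (2 px):
    · · · ·
    · · · ·
    · · · ·
    · · · ·
    · · · ·
    · █ · ·
    · █ · ·
    · · · ·
    · · · ·
    · · · ·
    · · · ·
T2:
  2·area = 10  (B↔C swapped to make it positive)
  edge (1, 6)→(2, 6): d=(1,0) top-left  bias=+0
  edge (2, 6)→(6, 16): d=(4,10) right/bottom  bias=-1
  edge (6, 16)→(1, 6): d=(-5,-10) top-left  bias=+0
    (1,4)@(3, 9): e=[3,2,5] → █
    (2,4)@(5, 9): e=[3,-18,25] → ·
    (1,5)@(3, 11): e=[5,10,-5] → ·
  covered (1 px):
    · · · ·
    · · · ·
    · · · ·
    · · · ·
    · █ · ·
    · · · ·
    · · · ·
    · · · ·
    · · · ·
    · · · ·
    · · · ·

Z-buffer (winner per pixel, '.' = empty):
  . . . .
  . . . .
  . . . .
  . . . .
  . 2 . .
  . 1 . .
  . 1 . .
  . 0 . .
  . 0 . .
  . . . .
  . . . .

Final: 1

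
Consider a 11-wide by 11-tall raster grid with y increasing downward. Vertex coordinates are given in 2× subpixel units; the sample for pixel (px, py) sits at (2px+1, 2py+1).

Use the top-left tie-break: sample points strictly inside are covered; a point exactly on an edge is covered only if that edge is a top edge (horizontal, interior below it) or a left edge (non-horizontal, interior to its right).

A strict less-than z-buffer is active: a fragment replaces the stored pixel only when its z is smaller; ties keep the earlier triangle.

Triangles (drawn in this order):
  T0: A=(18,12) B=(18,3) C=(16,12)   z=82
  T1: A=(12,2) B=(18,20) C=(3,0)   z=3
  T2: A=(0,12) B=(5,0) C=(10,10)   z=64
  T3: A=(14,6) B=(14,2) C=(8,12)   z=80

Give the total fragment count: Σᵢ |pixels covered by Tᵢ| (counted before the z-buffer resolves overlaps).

T0:
  2·area = 18  (B↔C swapped to make it positive)
  edge (18, 12)→(16, 12): d=(-2,0) right/bottom  bias=-1
  edge (16, 12)→(18, 3): d=(2,-9) top-left  bias=+0
  edge (18, 3)→(18, 12): d=(0,9) right/bottom  bias=-1
    (8,4)@(17, 9): e=[6,3,9] → █
    (9,4)@(19, 9): e=[6,21,-9] → ·
    (8,5)@(17, 11): e=[2,7,9] → █
    (9,5)@(19, 11): e=[2,25,-9] → ·
    (8,6)@(17, 13): e=[-2,11,9] → ·
  covered (2 px):
    · · · · · · · · · · ·
    · · · · · · · · · · ·
    · · · · · · · · · · ·
    · · · · · · · · · · ·
    · · · · · · · · █ · ·
    · · · · · · · · █ · ·
    · · · · · · · · · · ·
    · · · · · · · · · · ·
    · · · · · · · · · · ·
    · · · · · · · · · · ·
    · · · · · · · · · · ·
T1:
  2·area = 150
  edge (12, 2)→(18, 20): d=(6,18) right/bottom  bias=-1
  edge (18, 20)→(3, 0): d=(-15,-20) top-left  bias=+0
  edge (3, 0)→(12, 2): d=(9,2) right/bottom  bias=-1
    (2,0)@(5, 1): e=[120,25,5] → █
    (3,0)@(7, 1): e=[84,65,1] → █
    (4,0)@(9, 1): e=[48,105,-3] → ·
    (2,1)@(5, 3): e=[132,-5,23] → ·
    (3,1)@(7, 3): e=[96,35,19] → █
    (4,1)@(9, 3): e=[60,75,15] → █
    (5,1)@(11, 3): e=[24,115,11] → █
    (6,1)@(13, 3): e=[-12,155,7] → ·
    (3,2)@(7, 5): e=[108,5,37] → █
    (6,2)@(13, 5): e=[0,125,25] → ·  [on edge]
    (3,3)@(7, 7): e=[120,-25,55] → ·
    (4,3)@(9, 7): e=[84,15,51] → █
    (7,5)@(15, 11): e=[0,75,75] → ·  [on edge]
    (8,8)@(17, 17): e=[0,25,125] → ·  [on edge]
  covered (17 px):
    · · █ █ · · · · · · ·
    · · · █ █ █ · · · · ·
    · · · █ █ █ · · · · ·
    · · · · █ █ █ · · · ·
    · · · · · █ █ · · · ·
    · · · · · · █ · · · ·
    · · · · · · █ █ · · ·
    · · · · · · · █ · · ·
    · · · · · · · · · · ·
    · · · · · · · · · · ·
    · · · · · · · · · · ·
T2:
  2·area = 110
  edge (0, 12)→(5, 0): d=(5,-12) top-left  bias=+0
  edge (5, 0)→(10, 10): d=(5,10) right/bottom  bias=-1
  edge (10, 10)→(0, 12): d=(-10,2) right/bottom  bias=-1
    (2,0)@(5, 1): e=[5,5,100] → █
    (3,0)@(7, 1): e=[29,-15,96] → ·
    (2,1)@(5, 3): e=[15,15,80] → █
    (3,1)@(7, 3): e=[39,-5,76] → ·
    (1,2)@(3, 5): e=[1,45,64] → █
    (3,2)@(7, 5): e=[49,5,56] → █
    (4,2)@(9, 5): e=[73,-15,52] → ·
    (1,3)@(3, 7): e=[11,55,44] → █
    (4,3)@(9, 7): e=[83,-5,32] → ·
    (1,4)@(3, 9): e=[21,65,24] → █
    (4,4)@(9, 9): e=[93,5,12] → █
    (5,4)@(11, 9): e=[117,-15,8] → ·
    (7,4)@(15, 9): e=[165,-55,0] → ·  [on edge]
    (2,5)@(5, 11): e=[55,55,0] → ·  [on edge]
  covered (14 px):
    · · █ · · · · · · · ·
    · · █ · · · · · · · ·
    · █ █ █ · · · · · · ·
    · █ █ █ · · · · · · ·
    · █ █ █ █ · · · · · ·
    █ █ · · · · · · · · ·
    · · · · · · · · · · ·
    · · · · · · · · · · ·
    · · · · · · · · · · ·
    · · · · · · · · · · ·
    · · · · · · · · · · ·
T3:
  2·area = 24  (B↔C swapped to make it positive)
  edge (14, 6)→(8, 12): d=(-6,6) right/bottom  bias=-1
  edge (8, 12)→(14, 2): d=(6,-10) top-left  bias=+0
  edge (14, 2)→(14, 6): d=(0,4) right/bottom  bias=-1
    (9,0)@(19, 1): e=[0,44,-20] → ·  [on edge]
    (8,1)@(17, 3): e=[0,36,-12] → ·  [on edge]
    (6,2)@(13, 5): e=[12,8,4] → █
    (7,2)@(15, 5): e=[0,28,-4] → ·  [on edge]
    (5,3)@(11, 7): e=[12,0,12] → █  [on edge]
    (6,3)@(13, 7): e=[0,20,4] → ·  [on edge]
    (5,4)@(11, 9): e=[0,12,12] → ·  [on edge]
    (4,5)@(9, 11): e=[0,4,20] → ·  [on edge]
    (3,6)@(7, 13): e=[0,-4,28] → ·  [on edge]
    (2,7)@(5, 15): e=[0,-12,36] → ·  [on edge]
    (1,8)@(3, 17): e=[0,-20,44] → ·  [on edge]
    (2,8)@(5, 17): e=[-12,0,36] → ·  [on edge]
    (0,9)@(1, 19): e=[0,-28,52] → ·  [on edge]
  covered (2 px):
    · · · · · · · · · · ·
    · · · · · · · · · · ·
    · · · · · · █ · · · ·
    · · · · · █ · · · · ·
    · · · · · · · · · · ·
    · · · · · · · · · · ·
    · · · · · · · · · · ·
    · · · · · · · · · · ·
    · · · · · · · · · · ·
    · · · · · · · · · · ·
    · · · · · · · · · · ·

Answer: 35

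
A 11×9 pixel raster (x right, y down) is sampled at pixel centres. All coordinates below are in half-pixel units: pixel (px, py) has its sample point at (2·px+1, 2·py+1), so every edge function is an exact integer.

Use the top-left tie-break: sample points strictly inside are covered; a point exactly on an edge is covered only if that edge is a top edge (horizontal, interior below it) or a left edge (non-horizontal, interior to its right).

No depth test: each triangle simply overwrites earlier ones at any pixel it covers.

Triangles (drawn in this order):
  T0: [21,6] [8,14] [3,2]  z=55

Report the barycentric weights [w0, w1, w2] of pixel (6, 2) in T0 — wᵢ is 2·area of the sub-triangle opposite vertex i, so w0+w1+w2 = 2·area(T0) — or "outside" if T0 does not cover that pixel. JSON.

T0:
  2·area = 196
  edge (21, 6)→(8, 14): d=(-13,8) right/bottom  bias=-1
  edge (8, 14)→(3, 2): d=(-5,-12) top-left  bias=+0
  edge (3, 2)→(21, 6): d=(18,4) right/bottom  bias=-1
    (2,1)@(5, 3): e=[167,19,10] → █
    (3,1)@(7, 3): e=[151,43,2] → █
    (4,1)@(9, 3): e=[135,67,-6] → ·
    (2,2)@(5, 5): e=[141,9,46] → █
    (4,2)@(9, 5): e=[109,57,30] → █
    (5,2)@(11, 5): e=[93,81,22] → █
    (6,2)@(13, 5): e=[77,105,14] → █
    (7,2)@(15, 5): e=[61,129,6] → █
    (8,2)@(17, 5): e=[45,153,-2] → ·
    (2,3)@(5, 7): e=[115,-1,82] → ·
    (3,3)@(7, 7): e=[99,23,74] → █
    (8,3)@(17, 7): e=[19,143,34] → █
  covered (24 px):
    · · · · · · · · · · ·
    · · █ █ · · · · · · ·
    · · █ █ █ █ █ █ · · ·
    · · · █ █ █ █ █ █ █ ·
    · · · █ █ █ █ █ · · ·
    · · · █ █ █ · · · · ·
    · · · · █ · · · · · ·
    · · · · · · · · · · ·
    · · · · · · · · · · ·

Answer: [105,14,77]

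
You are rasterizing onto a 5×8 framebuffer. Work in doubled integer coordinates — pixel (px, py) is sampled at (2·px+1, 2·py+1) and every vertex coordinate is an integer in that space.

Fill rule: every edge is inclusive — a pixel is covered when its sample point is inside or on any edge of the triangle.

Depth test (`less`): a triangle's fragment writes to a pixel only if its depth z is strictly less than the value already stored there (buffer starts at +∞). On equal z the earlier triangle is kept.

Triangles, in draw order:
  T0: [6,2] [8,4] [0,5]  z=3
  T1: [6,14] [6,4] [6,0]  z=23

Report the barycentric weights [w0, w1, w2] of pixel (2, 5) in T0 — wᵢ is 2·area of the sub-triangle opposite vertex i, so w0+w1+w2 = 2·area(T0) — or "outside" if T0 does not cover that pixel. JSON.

T0:
  2·area = 18
  edge (6, 2)→(8, 4): d=(2,2) inclusive
  edge (8, 4)→(0, 5): d=(-8,1) inclusive
  edge (0, 5)→(6, 2): d=(6,-3) inclusive
    (2,0)@(5, 1): e=[0,27,-9] → ·  [on edge]
    (2,1)@(5, 3): e=[4,11,3] → █
    (3,1)@(7, 3): e=[0,9,9] → █  [on edge]
    (4,1)@(9, 3): e=[-4,7,15] → ·
    (2,2)@(5, 5): e=[8,-5,15] → ·
    (3,2)@(7, 5): e=[4,-7,21] → ·
    (4,2)@(9, 5): e=[0,-9,27] → ·  [on edge]
  covered (2 px):
    · · · · ·
    · · █ █ ·
    · · · · ·
    · · · · ·
    · · · · ·
    · · · · ·
    · · · · ·
    · · · · ·
T1:
  degenerate (2·area = 0) — covers nothing

Result: "outside"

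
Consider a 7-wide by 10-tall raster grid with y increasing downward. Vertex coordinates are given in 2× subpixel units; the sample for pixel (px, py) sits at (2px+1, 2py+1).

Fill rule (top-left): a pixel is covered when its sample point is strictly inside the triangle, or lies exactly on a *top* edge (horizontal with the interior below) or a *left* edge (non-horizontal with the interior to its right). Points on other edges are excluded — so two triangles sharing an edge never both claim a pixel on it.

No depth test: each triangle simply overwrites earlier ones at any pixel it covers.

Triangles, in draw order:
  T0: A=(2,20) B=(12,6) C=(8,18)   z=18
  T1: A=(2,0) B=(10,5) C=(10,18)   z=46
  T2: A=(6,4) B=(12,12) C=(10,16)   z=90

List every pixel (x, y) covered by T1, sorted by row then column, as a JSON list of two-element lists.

T0:
  2·area = 64
  edge (2, 20)→(12, 6): d=(10,-14) top-left  bias=+0
  edge (12, 6)→(8, 18): d=(-4,12) right/bottom  bias=-1
  edge (8, 18)→(2, 20): d=(-6,2) right/bottom  bias=-1
    (6,1)@(13, 3): e=[-16,0,80] → ·  [on edge]
    (5,4)@(11, 9): e=[16,0,48] → ·  [on edge]
    (4,5)@(9, 11): e=[8,16,40] → #
    (5,5)@(11, 11): e=[36,-8,36] → ·
    (3,6)@(7, 13): e=[0,32,32] → #  [on edge]
    (5,6)@(11, 13): e=[56,-16,24] → ·
    (3,7)@(7, 15): e=[20,24,20] → #
    (4,7)@(9, 15): e=[48,0,16] → ·  [on edge]
    (2,8)@(5, 17): e=[12,40,12] → #
    (4,8)@(9, 17): e=[68,-8,4] → ·
    (5,8)@(11, 17): e=[96,-32,0] → ·  [on edge]
    (1,9)@(3, 19): e=[4,56,4] → #
    (2,9)@(5, 19): e=[32,32,0] → ·  [on edge]
  covered (7 px):
    · · · · · · ·
    · · · · · · ·
    · · · · · · ·
    · · · · · · ·
    · · · · · · ·
    · · · · # · ·
    · · · # # · ·
    · · · # · · ·
    · · # # · · ·
    · # · · · · ·
T1:
  2·area = 104
  edge (2, 0)→(10, 5): d=(8,5) right/bottom  bias=-1
  edge (10, 5)→(10, 18): d=(0,13) right/bottom  bias=-1
  edge (10, 18)→(2, 0): d=(-8,-18) top-left  bias=+0
    (1,0)@(3, 1): e=[3,91,10] → #
    (2,0)@(5, 1): e=[-7,65,46] → ·
    (1,1)@(3, 3): e=[19,91,-6] → ·
    (2,1)@(5, 3): e=[9,65,30] → #
    (3,1)@(7, 3): e=[-1,39,66] → ·
    (2,2)@(5, 5): e=[25,65,14] → #
    (3,2)@(7, 5): e=[15,39,50] → #
    (4,2)@(9, 5): e=[5,13,86] → #
    (5,2)@(11, 5): e=[-5,-13,122] → ·
    (2,3)@(5, 7): e=[41,65,-2] → ·
    (3,3)@(7, 7): e=[31,39,34] → #
    (5,3)@(11, 7): e=[11,-13,106] → ·
  covered (13 px):
    · # · · · · ·
    · · # · · · ·
    · · # # # · ·
    · · · # # · ·
    · · · # # · ·
    · · · # # · ·
    · · · · # · ·
    · · · · # · ·
    · · · · · · ·
    · · · · · · ·
T2:
  2·area = 40
  edge (6, 4)→(12, 12): d=(6,8) right/bottom  bias=-1
  edge (12, 12)→(10, 16): d=(-2,4) right/bottom  bias=-1
  edge (10, 16)→(6, 4): d=(-4,-12) top-left  bias=+0
    (2,0)@(5, 1): e=[-10,50,0] → ·  [on edge]
    (3,3)@(7, 7): e=[10,30,0] → #  [on edge]
    (4,3)@(9, 7): e=[-6,22,24] → ·
    (3,4)@(7, 9): e=[22,26,-8] → ·
    (4,4)@(9, 9): e=[6,18,16] → #
    (5,4)@(11, 9): e=[-10,10,40] → ·
    (4,5)@(9, 11): e=[18,14,8] → #
    (5,5)@(11, 11): e=[2,6,32] → #
    (6,5)@(13, 11): e=[-14,-2,56] → ·
    (4,6)@(9, 13): e=[30,10,0] → #  [on edge]
    (6,6)@(13, 13): e=[-2,-6,48] → ·
    (4,7)@(9, 15): e=[42,6,-8] → ·
    (5,9)@(11, 19): e=[50,-10,0] → ·  [on edge]
  covered (6 px):
    · · · · · · ·
    · · · · · · ·
    · · · · · · ·
    · · · # · · ·
    · · · · # · ·
    · · · · # # ·
    · · · · # # ·
    · · · · · · ·
    · · · · · · ·
    · · · · · · ·

Final: [[1,0],[2,1],[2,2],[3,2],[4,2],[3,3],[4,3],[3,4],[4,4],[3,5],[4,5],[4,6],[4,7]]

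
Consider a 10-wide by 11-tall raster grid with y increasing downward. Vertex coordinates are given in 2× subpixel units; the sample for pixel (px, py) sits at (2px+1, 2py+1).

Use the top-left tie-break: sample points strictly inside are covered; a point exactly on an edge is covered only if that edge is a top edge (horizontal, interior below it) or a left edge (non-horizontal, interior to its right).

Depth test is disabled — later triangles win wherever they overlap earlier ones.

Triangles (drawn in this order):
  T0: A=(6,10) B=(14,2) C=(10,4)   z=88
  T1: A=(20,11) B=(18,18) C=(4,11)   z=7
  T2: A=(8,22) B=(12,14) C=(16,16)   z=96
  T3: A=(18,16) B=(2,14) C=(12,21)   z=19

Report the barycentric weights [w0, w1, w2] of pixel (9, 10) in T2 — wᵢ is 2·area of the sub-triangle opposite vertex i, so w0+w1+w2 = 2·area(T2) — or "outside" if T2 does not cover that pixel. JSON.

T0:
  2·area = 16  (B↔C swapped to make it positive)
  edge (6, 10)→(10, 4): d=(4,-6) top-left  bias=+0
  edge (10, 4)→(14, 2): d=(4,-2) top-left  bias=+0
  edge (14, 2)→(6, 10): d=(-8,8) right/bottom  bias=-1
    (7,0)@(15, 1): e=[18,-2,0] → ·  [on edge]
    (6,1)@(13, 3): e=[14,2,0] → ·  [on edge]
    (5,2)@(11, 5): e=[10,6,0] → ·  [on edge]
    (4,3)@(9, 7): e=[6,10,0] → ·  [on edge]
    (3,4)@(7, 9): e=[2,14,0] → ·  [on edge]
    (2,5)@(5, 11): e=[-2,18,0] → ·  [on edge]
    (1,6)@(3, 13): e=[-6,22,0] → ·  [on edge]
    (0,7)@(1, 15): e=[-10,26,0] → ·  [on edge]
  covered (0 px):
    · · · · · · · · · ·
    · · · · · · · · · ·
    · · · · · · · · · ·
    · · · · · · · · · ·
    · · · · · · · · · ·
    · · · · · · · · · ·
    · · · · · · · · · ·
    · · · · · · · · · ·
    · · · · · · · · · ·
    · · · · · · · · · ·
    · · · · · · · · · ·
T1:
  2·area = 112
  edge (20, 11)→(18, 18): d=(-2,7) right/bottom  bias=-1
  edge (18, 18)→(4, 11): d=(-14,-7) top-left  bias=+0
  edge (4, 11)→(20, 11): d=(16,0) top-left  bias=+0
    (0,5)@(1, 11): e=[133,-21,0] → ·  [on edge]
    (1,5)@(3, 11): e=[119,-7,0] → ·  [on edge]
    (2,5)@(5, 11): e=[105,7,0] → #  [on edge]
    (3,5)@(7, 11): e=[91,21,0] → #  [on edge]
    (4,5)@(9, 11): e=[77,35,0] → #  [on edge]
    (5,5)@(11, 11): e=[63,49,0] → #  [on edge]
    (6,5)@(13, 11): e=[49,63,0] → #  [on edge]
    (7,5)@(15, 11): e=[35,77,0] → #  [on edge]
    (8,5)@(17, 11): e=[21,91,0] → #  [on edge]
    (9,5)@(19, 11): e=[7,105,0] → #  [on edge]
    (2,6)@(5, 13): e=[101,-21,32] → ·
    (3,6)@(7, 13): e=[87,-7,32] → ·
  covered (18 px):
    · · · · · · · · · ·
    · · · · · · · · · ·
    · · · · · · · · · ·
    · · · · · · · · · ·
    · · · · · · · · · ·
    · · # # # # # # # #
    · · · · # # # # # #
    · · · · · · # # # ·
    · · · · · · · · # ·
    · · · · · · · · · ·
    · · · · · · · · · ·
T2:
  2·area = 40
  edge (8, 22)→(12, 14): d=(4,-8) top-left  bias=+0
  edge (12, 14)→(16, 16): d=(4,2) right/bottom  bias=-1
  edge (16, 16)→(8, 22): d=(-8,6) right/bottom  bias=-1
    (6,7)@(13, 15): e=[12,2,26] → #
    (7,7)@(15, 15): e=[28,-2,14] → ·
    (5,8)@(11, 17): e=[4,14,22] → #
    (7,8)@(15, 17): e=[36,6,-2] → ·
    (5,9)@(11, 19): e=[12,22,6] → #
    (6,9)@(13, 19): e=[28,18,-6] → ·
    (4,10)@(9, 21): e=[4,34,2] → #
    (5,10)@(11, 21): e=[20,30,-10] → ·
  covered (5 px):
    · · · · · · · · · ·
    · · · · · · · · · ·
    · · · · · · · · · ·
    · · · · · · · · · ·
    · · · · · · · · · ·
    · · · · · · · · · ·
    · · · · · · · · · ·
    · · · · · · # · · ·
    · · · · · # # · · ·
    · · · · · # · · · ·
    · · · · # · · · · ·
T3:
  2·area = 92  (B↔C swapped to make it positive)
  edge (18, 16)→(12, 21): d=(-6,5) right/bottom  bias=-1
  edge (12, 21)→(2, 14): d=(-10,-7) top-left  bias=+0
  edge (2, 14)→(18, 16): d=(16,2) right/bottom  bias=-1
    (2,7)@(5, 15): e=[71,11,10] → #
    (3,7)@(7, 15): e=[61,25,6] → #
    (4,7)@(9, 15): e=[51,39,2] → #
    (5,7)@(11, 15): e=[41,53,-2] → ·
    (2,8)@(5, 17): e=[59,-9,42] → ·
    (3,8)@(7, 17): e=[49,5,38] → #
    (5,8)@(11, 17): e=[29,33,30] → #
    (6,8)@(13, 17): e=[19,47,26] → #
    (7,8)@(15, 17): e=[9,61,22] → #
    (8,8)@(17, 17): e=[-1,75,18] → ·
    (3,9)@(7, 19): e=[37,-15,70] → ·
    (4,9)@(9, 19): e=[27,-1,66] → ·
  covered (10 px):
    · · · · · · · · · ·
    · · · · · · · · · ·
    · · · · · · · · · ·
    · · · · · · · · · ·
    · · · · · · · · · ·
    · · · · · · · · · ·
    · · · · · · · · · ·
    · · # # # · · · · ·
    · · · # # # # # · ·
    · · · · · # # · · ·
    · · · · · · · · · ·

Result: "outside"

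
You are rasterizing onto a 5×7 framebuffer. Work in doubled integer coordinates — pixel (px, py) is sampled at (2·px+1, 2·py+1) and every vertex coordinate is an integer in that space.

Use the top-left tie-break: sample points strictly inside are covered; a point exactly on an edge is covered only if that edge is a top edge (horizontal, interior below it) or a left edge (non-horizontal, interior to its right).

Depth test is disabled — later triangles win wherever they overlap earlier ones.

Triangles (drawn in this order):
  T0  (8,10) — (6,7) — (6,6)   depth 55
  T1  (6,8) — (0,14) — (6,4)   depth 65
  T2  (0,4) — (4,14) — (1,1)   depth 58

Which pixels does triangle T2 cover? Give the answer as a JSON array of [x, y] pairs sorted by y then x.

T0:
  2·area = 2
  edge (8, 10)→(6, 7): d=(-2,-3) top-left  bias=+0
  edge (6, 7)→(6, 6): d=(0,-1) top-left  bias=+0
  edge (6, 6)→(8, 10): d=(2,4) right/bottom  bias=-1
  covered (0 px):
    . . . . .
    . . . . .
    . . . . .
    . . . . .
    . . . . .
    . . . . .
    . . . . .
T1:
  2·area = 24
  edge (6, 8)→(0, 14): d=(-6,6) right/bottom  bias=-1
  edge (0, 14)→(6, 4): d=(6,-10) top-left  bias=+0
  edge (6, 4)→(6, 8): d=(0,4) right/bottom  bias=-1
    (4,2)@(9, 5): e=[0,36,-12] → .  [on edge]
    (2,3)@(5, 7): e=[12,8,4] → X
    (3,3)@(7, 7): e=[0,28,-4] → .  [on edge]
    (1,4)@(3, 9): e=[12,0,12] → X  [on edge]
    (2,4)@(5, 9): e=[0,20,4] → .  [on edge]
    (1,5)@(3, 11): e=[0,12,12] → .  [on edge]
    (0,6)@(1, 13): e=[0,4,20] → .  [on edge]
  covered (2 px):
    . . . . .
    . . . . .
    . . . . .
    . . X . .
    . X . . .
    . . . . .
    . . . . .
T2:
  2·area = 22  (B↔C swapped to make it positive)
  edge (0, 4)→(1, 1): d=(1,-3) top-left  bias=+0
  edge (1, 1)→(4, 14): d=(3,13) right/bottom  bias=-1
  edge (4, 14)→(0, 4): d=(-4,-10) top-left  bias=+0
    (0,0)@(1, 1): e=[0,0,22] → .  [on edge]
    (0,1)@(1, 3): e=[2,6,14] → X
    (1,1)@(3, 3): e=[8,-20,34] → .
    (0,2)@(1, 5): e=[4,12,6] → X
    (1,2)@(3, 5): e=[10,-14,26] → .
    (0,3)@(1, 7): e=[6,18,-2] → .
    (1,5)@(3, 11): e=[16,4,2] → X
    (2,5)@(5, 11): e=[22,-22,22] → .
    (1,6)@(3, 13): e=[18,10,-6] → .
  covered (3 px):
    . . . . .
    X . . . .
    X . . . .
    . . . . .
    . . . . .
    . X . . .
    . . . . .

Answer: [[0,1],[0,2],[1,5]]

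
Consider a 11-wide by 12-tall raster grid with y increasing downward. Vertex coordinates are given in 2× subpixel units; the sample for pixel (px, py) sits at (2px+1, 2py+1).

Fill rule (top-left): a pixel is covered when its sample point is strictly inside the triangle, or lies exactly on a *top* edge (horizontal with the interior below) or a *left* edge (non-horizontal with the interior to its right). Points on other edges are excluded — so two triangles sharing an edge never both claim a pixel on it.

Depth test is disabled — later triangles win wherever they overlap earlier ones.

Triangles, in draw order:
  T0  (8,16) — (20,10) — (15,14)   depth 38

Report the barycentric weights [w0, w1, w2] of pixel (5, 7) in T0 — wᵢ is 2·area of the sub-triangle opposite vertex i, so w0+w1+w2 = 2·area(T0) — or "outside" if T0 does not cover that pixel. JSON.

T0:
  2·area = 18
  edge (8, 16)→(20, 10): d=(12,-6) top-left  bias=+0
  edge (20, 10)→(15, 14): d=(-5,4) right/bottom  bias=-1
  edge (15, 14)→(8, 16): d=(-7,2) right/bottom  bias=-1
    (7,6)@(15, 13): e=[6,5,7] → X
    (8,6)@(17, 13): e=[18,-3,3] → .
    (5,7)@(11, 15): e=[6,11,1] → X
    (6,7)@(13, 15): e=[18,3,-3] → .
    (7,7)@(15, 15): e=[30,-5,-7] → .
    (5,8)@(11, 17): e=[30,1,-13] → .
  covered (2 px):
    . . . . . . . . . . .
    . . . . . . . . . . .
    . . . . . . . . . . .
    . . . . . . . . . . .
    . . . . . . . . . . .
    . . . . . . . . . . .
    . . . . . . . X . . .
    . . . . . X . . . . .
    . . . . . . . . . . .
    . . . . . . . . . . .
    . . . . . . . . . . .
    . . . . . . . . . . .

Final: [11,1,6]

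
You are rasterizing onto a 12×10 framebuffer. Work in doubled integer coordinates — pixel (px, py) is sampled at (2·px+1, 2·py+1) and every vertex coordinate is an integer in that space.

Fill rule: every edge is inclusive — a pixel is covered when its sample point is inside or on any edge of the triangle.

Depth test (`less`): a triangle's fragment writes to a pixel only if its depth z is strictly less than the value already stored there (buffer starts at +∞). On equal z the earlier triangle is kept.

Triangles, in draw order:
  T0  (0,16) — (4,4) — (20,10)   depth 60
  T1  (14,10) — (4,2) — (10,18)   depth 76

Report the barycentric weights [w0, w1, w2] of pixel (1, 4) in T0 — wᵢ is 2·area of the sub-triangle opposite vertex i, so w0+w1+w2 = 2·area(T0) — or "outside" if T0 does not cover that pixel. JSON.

T0:
  2·area = 216
  edge (0, 16)→(4, 4): d=(4,-12) inclusive
  edge (4, 4)→(20, 10): d=(16,6) inclusive
  edge (20, 10)→(0, 16): d=(-20,6) inclusive
    (2,0)@(5, 1): e=[0,-54,270] → .  [on edge]
    (2,2)@(5, 5): e=[16,10,190] → X
    (3,2)@(7, 5): e=[40,-2,178] → .
    (1,3)@(3, 7): e=[0,54,162] → X  [on edge]
    (3,3)@(7, 7): e=[48,30,138] → X
    (4,3)@(9, 7): e=[72,18,126] → X
    (5,3)@(11, 7): e=[96,6,114] → X
    (6,3)@(13, 7): e=[120,-6,102] → .
    (1,4)@(3, 9): e=[8,86,122] → X
    (6,4)@(13, 9): e=[128,26,62] → X
    (7,4)@(15, 9): e=[152,14,50] → X
    (8,4)@(17, 9): e=[176,2,38] → X
    (0,6)@(1, 13): e=[0,162,54] → X  [on edge]
  covered (28 px):
    . . . . . . . . . . . .
    . . . . . . . . . . . .
    . . X . . . . . . . . .
    . X X X X X . . . . . .
    . X X X X X X X X . . .
    . X X X X X X X . . . .
    X X X X X . . . . . . .
    X X . . . . . . . . . .
    . . . . . . . . . . . .
    . . . . . . . . . . . .
T1:
  2·area = 112  (B↔C swapped to make it positive)
  edge (14, 10)→(10, 18): d=(-4,8) inclusive
  edge (10, 18)→(4, 2): d=(-6,-16) inclusive
  edge (4, 2)→(14, 10): d=(10,8) inclusive
    (2,1)@(5, 3): e=[100,10,2] → X
    (3,1)@(7, 3): e=[84,42,-14] → .
    (2,2)@(5, 5): e=[92,-2,22] → .
    (3,2)@(7, 5): e=[76,30,6] → X
    (4,2)@(9, 5): e=[60,62,-10] → .
    (3,3)@(7, 7): e=[68,18,26] → X
    (4,3)@(9, 7): e=[52,50,10] → X
    (5,3)@(11, 7): e=[36,82,-6] → .
    (3,4)@(7, 9): e=[60,6,46] → X
    (5,4)@(11, 9): e=[28,70,14] → X
    (6,4)@(13, 9): e=[12,102,-2] → .
    (3,5)@(7, 11): e=[52,-6,66] → .
  covered (14 px):
    . . . . . . . . . . . .
    . . X . . . . . . . . .
    . . . X . . . . . . . .
    . . . X X . . . . . . .
    . . . X X X . . . . . .
    . . . . X X X . . . . .
    . . . . X X . . . . . .
    . . . . X X . . . . . .
    . . . . . . . . . . . .
    . . . . . . . . . . . .

Final: [86,122,8]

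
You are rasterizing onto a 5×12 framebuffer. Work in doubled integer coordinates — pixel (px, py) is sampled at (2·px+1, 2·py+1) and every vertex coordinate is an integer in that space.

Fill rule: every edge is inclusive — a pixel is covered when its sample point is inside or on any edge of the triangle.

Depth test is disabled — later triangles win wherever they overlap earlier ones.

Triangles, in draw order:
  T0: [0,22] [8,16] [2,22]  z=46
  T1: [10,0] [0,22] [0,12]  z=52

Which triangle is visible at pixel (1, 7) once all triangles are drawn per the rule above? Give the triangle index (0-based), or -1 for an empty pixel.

T0:
  2·area = 12
  edge (0, 22)→(8, 16): d=(8,-6) inclusive
  edge (8, 16)→(2, 22): d=(-6,6) inclusive
  edge (2, 22)→(0, 22): d=(-2,0) inclusive
    (4,7)@(9, 15): e=[-2,0,14] → ·  [on edge]
    (3,8)@(7, 17): e=[2,0,10] → #  [on edge]
    (4,8)@(9, 17): e=[14,-12,10] → ·
    (2,9)@(5, 19): e=[6,0,6] → #  [on edge]
    (3,9)@(7, 19): e=[18,-12,6] → ·
    (1,10)@(3, 21): e=[10,0,2] → #  [on edge]
    (2,10)@(5, 21): e=[22,-12,2] → ·
    (0,11)@(1, 23): e=[14,0,-2] → ·  [on edge]
    (1,11)@(3, 23): e=[26,-12,-2] → ·
  covered (3 px):
    · · · · ·
    · · · · ·
    · · · · ·
    · · · · ·
    · · · · ·
    · · · · ·
    · · · · ·
    · · · · ·
    · · · # ·
    · · # · ·
    · # · · ·
    · · · · ·
T1:
  2·area = 100
  edge (10, 0)→(0, 22): d=(-10,22) inclusive
  edge (0, 22)→(0, 12): d=(0,-10) inclusive
  edge (0, 12)→(10, 0): d=(10,-12) inclusive
    (3,2)@(7, 5): e=[16,70,14] → #
    (4,2)@(9, 5): e=[-28,90,38] → ·
    (2,3)@(5, 7): e=[40,50,10] → #
    (3,3)@(7, 7): e=[-4,70,34] → ·
    (1,4)@(3, 9): e=[64,30,6] → #
    (3,4)@(7, 9): e=[-24,70,54] → ·
    (0,5)@(1, 11): e=[88,10,2] → #
    (2,5)@(5, 11): e=[0,50,50] → #  [on edge]
    (3,5)@(7, 11): e=[-44,70,74] → ·
    (0,6)@(1, 13): e=[68,10,22] → #
    (2,6)@(5, 13): e=[-20,50,70] → ·
    (0,7)@(1, 15): e=[48,10,42] → #
  covered (13 px):
    · · · · ·
    · · · · ·
    · · · # ·
    · · # · ·
    · # # · ·
    # # # · ·
    # # · · ·
    # # · · ·
    # · · · ·
    # · · · ·
    · · · · ·
    · · · · ·

Z-buffer (winner per pixel, '.' = empty):
  . . . . .
  . . . . .
  . . . 1 .
  . . 1 . .
  . 1 1 . .
  1 1 1 . .
  1 1 . . .
  1 1 . . .
  1 . . 0 .
  1 . 0 . .
  . 0 . . .
  . . . . .

Answer: 1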